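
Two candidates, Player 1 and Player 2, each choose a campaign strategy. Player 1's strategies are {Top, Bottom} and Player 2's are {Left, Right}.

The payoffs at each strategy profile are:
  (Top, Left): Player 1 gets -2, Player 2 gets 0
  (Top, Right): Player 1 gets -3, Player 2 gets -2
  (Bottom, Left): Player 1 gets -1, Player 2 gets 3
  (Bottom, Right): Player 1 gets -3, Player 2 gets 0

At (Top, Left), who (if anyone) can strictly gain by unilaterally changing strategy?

Player 1

Player 1 at (Top, Left) earns -2; deviating to Bottom yields -1 — a strict improvement.
Player 2 earns 0; deviating to Right yields -2 — not better.
Only Player 1 has a strictly profitable deviation.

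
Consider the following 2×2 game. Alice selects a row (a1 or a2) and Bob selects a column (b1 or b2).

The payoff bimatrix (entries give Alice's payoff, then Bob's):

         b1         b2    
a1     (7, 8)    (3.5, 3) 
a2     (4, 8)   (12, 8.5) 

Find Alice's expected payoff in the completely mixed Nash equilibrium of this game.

140/23

First find y, the probability Bob plays b1, from Alice's indifference between a1 and a2: 7y + 3.5(1−y) = 4y + 12(1−y), giving y = 17/23.
Since Alice is indifferent in equilibrium, Alice's expected payoff equals the payoff from either row against (17/23, 6/23). Using a1: 7(17/23) + 3.5(6/23) = 140/23.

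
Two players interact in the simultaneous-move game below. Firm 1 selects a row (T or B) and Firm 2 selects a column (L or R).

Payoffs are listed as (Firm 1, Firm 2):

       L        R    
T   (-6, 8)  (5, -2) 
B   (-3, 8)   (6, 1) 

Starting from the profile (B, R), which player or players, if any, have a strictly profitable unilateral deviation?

Firm 1 at (B, R) earns 6; deviating to T yields 5 — not better.
Firm 2 earns 1; deviating to L yields 8 — a strict improvement.
Only Firm 2 has a strictly profitable deviation.

Firm 2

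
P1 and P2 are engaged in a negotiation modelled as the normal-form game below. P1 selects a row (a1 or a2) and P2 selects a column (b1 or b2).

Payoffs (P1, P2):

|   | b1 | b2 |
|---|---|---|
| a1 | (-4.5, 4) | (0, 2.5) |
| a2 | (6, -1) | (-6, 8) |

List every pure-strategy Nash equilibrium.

(a1, b1): P1 prefers a2 (6 > -4.5) — not an equilibrium.
(a1, b2): P2 prefers b1 (4 > 2.5) — not an equilibrium.
(a2, b1): P2 prefers b2 (8 > -1) — not an equilibrium.
(a2, b2): P1 prefers a1 (0 > -6) — not an equilibrium.

none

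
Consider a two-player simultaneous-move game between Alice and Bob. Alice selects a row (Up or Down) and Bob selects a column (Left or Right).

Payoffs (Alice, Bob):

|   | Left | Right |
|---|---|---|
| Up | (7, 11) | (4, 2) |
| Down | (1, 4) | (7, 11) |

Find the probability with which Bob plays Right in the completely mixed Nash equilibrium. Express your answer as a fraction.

Let c be the probability that Bob plays Left. In a completely mixed equilibrium, Alice must be indifferent between Up and Down.
Alice's expected payoff from Up is 7c + 4(1−c); from Down it is c + 7(1−c).
Setting these equal: 3c + 4 = −6c + 7, so c = 1/3.
Therefore Bob plays Right with probability 1 − 1/3 = 2/3.

2/3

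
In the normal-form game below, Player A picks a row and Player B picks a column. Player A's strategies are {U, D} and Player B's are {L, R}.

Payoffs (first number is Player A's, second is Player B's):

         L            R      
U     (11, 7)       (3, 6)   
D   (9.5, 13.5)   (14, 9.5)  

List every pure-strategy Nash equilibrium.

(U, L): Player A gets 11 ≥ 9.5 from D, and Player B gets 7 ≥ 6 from R — Nash equilibrium.
(U, R): Player A prefers D (14 > 3); Player B prefers L (7 > 6) — not an equilibrium.
(D, L): Player A prefers U (11 > 9.5) — not an equilibrium.
(D, R): Player B prefers L (13.5 > 9.5) — not an equilibrium.

(U, L)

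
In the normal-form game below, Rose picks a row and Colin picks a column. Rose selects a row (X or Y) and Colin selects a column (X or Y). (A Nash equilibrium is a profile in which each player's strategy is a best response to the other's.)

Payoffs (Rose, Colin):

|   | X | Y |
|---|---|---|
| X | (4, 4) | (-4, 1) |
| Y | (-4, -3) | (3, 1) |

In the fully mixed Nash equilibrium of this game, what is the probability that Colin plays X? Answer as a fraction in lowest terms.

Let y be the probability that Colin plays X. In a completely mixed equilibrium, Rose must be indifferent between X and Y.
Rose's expected payoff from X is 4y − 4(1−y); from Y it is −4y + 3(1−y).
Setting these equal: 8y − 4 = −7y + 3, so y = 7/15.

7/15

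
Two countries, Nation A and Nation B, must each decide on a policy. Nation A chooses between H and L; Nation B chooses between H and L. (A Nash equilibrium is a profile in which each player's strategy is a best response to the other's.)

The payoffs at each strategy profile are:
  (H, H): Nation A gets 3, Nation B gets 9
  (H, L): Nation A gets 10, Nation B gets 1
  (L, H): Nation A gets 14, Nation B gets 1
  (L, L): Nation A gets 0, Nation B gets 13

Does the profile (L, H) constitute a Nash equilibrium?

No

At (L, H), Nation A earns 14; switching to H would give 3, so Nation A has no profitable deviation.
Nation B earns 1; switching to L would give 13, so Nation B would deviate.
Since at least one player can profitably deviate, this is not a Nash equilibrium.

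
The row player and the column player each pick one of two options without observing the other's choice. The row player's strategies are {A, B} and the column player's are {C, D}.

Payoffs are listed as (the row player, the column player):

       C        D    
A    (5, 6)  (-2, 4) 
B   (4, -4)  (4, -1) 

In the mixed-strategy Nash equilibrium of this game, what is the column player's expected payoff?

First find p, the probability the row player plays A, from the column player's indifference between C and D: 6p − 4(1−p) = 4p − (1−p), giving p = 3/5.
Since the column player is indifferent in equilibrium, the column player's expected payoff equals the payoff from either column against (3/5, 2/5). Using C: 6(3/5) − 4(2/5) = 2.

2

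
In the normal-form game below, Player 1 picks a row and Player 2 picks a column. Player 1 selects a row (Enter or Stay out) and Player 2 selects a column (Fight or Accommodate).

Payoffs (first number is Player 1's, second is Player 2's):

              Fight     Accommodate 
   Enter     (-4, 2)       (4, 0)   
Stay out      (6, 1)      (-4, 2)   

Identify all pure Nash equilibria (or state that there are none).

none

(Enter, Fight): Player 1 prefers Stay out (6 > -4) — not an equilibrium.
(Enter, Accommodate): Player 2 prefers Fight (2 > 0) — not an equilibrium.
(Stay out, Fight): Player 2 prefers Accommodate (2 > 1) — not an equilibrium.
(Stay out, Accommodate): Player 1 prefers Enter (4 > -4) — not an equilibrium.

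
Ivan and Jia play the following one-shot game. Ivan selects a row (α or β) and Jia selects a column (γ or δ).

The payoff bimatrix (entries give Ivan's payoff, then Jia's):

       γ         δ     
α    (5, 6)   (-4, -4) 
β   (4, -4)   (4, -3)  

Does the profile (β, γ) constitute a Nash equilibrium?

At (β, γ), Ivan earns 4; switching to α would give 5, so Ivan would deviate.
Jia earns -4; switching to δ would give -3, so Jia would deviate.
Since at least one player can profitably deviate, this is not a Nash equilibrium.

No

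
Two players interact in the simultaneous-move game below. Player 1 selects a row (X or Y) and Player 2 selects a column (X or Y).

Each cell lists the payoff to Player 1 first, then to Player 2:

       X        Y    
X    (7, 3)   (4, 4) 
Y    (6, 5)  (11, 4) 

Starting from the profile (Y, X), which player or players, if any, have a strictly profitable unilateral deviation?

Player 1 at (Y, X) earns 6; deviating to X yields 7 — a strict improvement.
Player 2 earns 5; deviating to Y yields 4 — not better.
Only Player 1 has a strictly profitable deviation.

Player 1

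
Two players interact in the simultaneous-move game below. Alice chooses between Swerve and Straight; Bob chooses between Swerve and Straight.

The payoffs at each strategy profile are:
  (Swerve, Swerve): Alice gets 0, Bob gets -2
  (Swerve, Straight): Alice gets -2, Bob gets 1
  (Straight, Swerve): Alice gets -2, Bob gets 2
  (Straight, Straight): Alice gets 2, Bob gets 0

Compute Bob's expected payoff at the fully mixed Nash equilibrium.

2/5

First find x, the probability Alice plays Swerve, from Bob's indifference between Swerve and Straight: −2x + 2(1−x) = x, giving x = 2/5.
Since Bob is indifferent in equilibrium, Bob's expected payoff equals the payoff from either column against (2/5, 3/5). Using Swerve: −2(2/5) + 2(3/5) = 2/5.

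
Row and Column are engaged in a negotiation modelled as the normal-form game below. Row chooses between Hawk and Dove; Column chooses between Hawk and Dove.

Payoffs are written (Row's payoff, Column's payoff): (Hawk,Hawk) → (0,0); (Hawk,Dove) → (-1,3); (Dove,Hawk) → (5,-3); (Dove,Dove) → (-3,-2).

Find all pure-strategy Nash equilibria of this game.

(Hawk, Dove)

(Hawk, Hawk): Row prefers Dove (5 > 0); Column prefers Dove (3 > 0) — not an equilibrium.
(Hawk, Dove): Row gets -1 ≥ -3 from Dove, and Column gets 3 ≥ 0 from Hawk — Nash equilibrium.
(Dove, Hawk): Column prefers Dove (-2 > -3) — not an equilibrium.
(Dove, Dove): Row prefers Hawk (-1 > -3) — not an equilibrium.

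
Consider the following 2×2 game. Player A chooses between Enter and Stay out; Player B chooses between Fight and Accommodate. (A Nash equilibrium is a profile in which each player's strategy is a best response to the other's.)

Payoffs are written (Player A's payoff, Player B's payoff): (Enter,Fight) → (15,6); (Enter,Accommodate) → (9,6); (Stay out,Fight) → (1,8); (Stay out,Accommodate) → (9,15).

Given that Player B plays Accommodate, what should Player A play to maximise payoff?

either — both Enter and Stay out are best responses

Against Accommodate, Player A earns 9 from Enter and 9 from Stay out.
So either strategy is a best response.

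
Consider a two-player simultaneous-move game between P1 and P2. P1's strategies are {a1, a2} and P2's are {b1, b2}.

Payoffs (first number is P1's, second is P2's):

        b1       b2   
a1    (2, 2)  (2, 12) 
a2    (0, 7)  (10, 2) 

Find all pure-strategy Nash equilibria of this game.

none

(a1, b1): P2 prefers b2 (12 > 2) — not an equilibrium.
(a1, b2): P1 prefers a2 (10 > 2) — not an equilibrium.
(a2, b1): P1 prefers a1 (2 > 0) — not an equilibrium.
(a2, b2): P2 prefers b1 (7 > 2) — not an equilibrium.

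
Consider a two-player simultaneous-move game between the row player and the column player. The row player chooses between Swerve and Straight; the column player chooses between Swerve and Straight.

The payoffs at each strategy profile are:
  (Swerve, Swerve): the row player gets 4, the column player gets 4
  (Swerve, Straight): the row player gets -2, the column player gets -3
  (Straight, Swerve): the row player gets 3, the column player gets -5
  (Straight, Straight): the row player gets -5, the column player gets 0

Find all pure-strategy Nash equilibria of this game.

(Swerve, Swerve): the row player gets 4 ≥ 3 from Straight, and the column player gets 4 ≥ -3 from Straight — Nash equilibrium.
(Swerve, Straight): the column player prefers Swerve (4 > -3) — not an equilibrium.
(Straight, Swerve): the row player prefers Swerve (4 > 3); the column player prefers Straight (0 > -5) — not an equilibrium.
(Straight, Straight): the row player prefers Swerve (-2 > -5) — not an equilibrium.

(Swerve, Swerve)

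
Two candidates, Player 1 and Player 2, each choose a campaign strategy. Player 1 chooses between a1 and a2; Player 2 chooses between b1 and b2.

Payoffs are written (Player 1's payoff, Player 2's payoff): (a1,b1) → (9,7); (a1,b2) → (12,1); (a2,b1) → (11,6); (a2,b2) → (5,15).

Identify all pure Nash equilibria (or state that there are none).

(a1, b1): Player 1 prefers a2 (11 > 9) — not an equilibrium.
(a1, b2): Player 2 prefers b1 (7 > 1) — not an equilibrium.
(a2, b1): Player 2 prefers b2 (15 > 6) — not an equilibrium.
(a2, b2): Player 1 prefers a1 (12 > 5) — not an equilibrium.

none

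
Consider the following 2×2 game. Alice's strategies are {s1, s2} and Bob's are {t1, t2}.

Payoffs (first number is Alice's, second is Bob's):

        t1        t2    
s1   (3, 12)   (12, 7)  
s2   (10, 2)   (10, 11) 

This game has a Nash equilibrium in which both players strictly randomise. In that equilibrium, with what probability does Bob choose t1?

2/9

Let q be the probability that Bob plays t1. In a completely mixed equilibrium, Alice must be indifferent between s1 and s2.
Alice's expected payoff from s1 is 3q + 12(1−q); from s2 it is 10q + 10(1−q).
Setting these equal: −9q + 12 = 10, so q = 2/9.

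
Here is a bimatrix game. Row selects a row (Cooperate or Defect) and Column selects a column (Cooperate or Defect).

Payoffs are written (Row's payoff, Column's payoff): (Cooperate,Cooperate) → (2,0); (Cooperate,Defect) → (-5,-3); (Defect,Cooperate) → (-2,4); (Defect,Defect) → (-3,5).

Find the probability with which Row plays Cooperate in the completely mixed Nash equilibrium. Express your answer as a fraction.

1/4

Let x be the probability that Row plays Cooperate. In a completely mixed equilibrium, Column must be indifferent between Cooperate and Defect.
Column's expected payoff from Cooperate is 4(1−x); from Defect it is −3x + 5(1−x).
Setting these equal: −4x + 4 = −8x + 5, so x = 1/4.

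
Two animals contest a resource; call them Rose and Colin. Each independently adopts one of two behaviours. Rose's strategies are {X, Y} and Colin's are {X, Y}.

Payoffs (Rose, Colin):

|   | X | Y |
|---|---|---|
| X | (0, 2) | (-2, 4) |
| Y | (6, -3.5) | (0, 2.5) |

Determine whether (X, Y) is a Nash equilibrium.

At (X, Y), Rose earns -2; switching to Y would give 0, so Rose would deviate.
Colin earns 4; switching to X would give 2, so Colin has no profitable deviation.
Since at least one player can profitably deviate, this is not a Nash equilibrium.

No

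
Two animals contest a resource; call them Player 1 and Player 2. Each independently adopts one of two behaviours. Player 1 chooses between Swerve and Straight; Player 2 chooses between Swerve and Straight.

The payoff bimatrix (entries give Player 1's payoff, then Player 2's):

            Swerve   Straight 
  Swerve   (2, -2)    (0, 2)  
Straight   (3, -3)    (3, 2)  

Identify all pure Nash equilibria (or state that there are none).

(Straight, Straight)

(Swerve, Swerve): Player 1 prefers Straight (3 > 2); Player 2 prefers Straight (2 > -2) — not an equilibrium.
(Swerve, Straight): Player 1 prefers Straight (3 > 0) — not an equilibrium.
(Straight, Swerve): Player 2 prefers Straight (2 > -3) — not an equilibrium.
(Straight, Straight): Player 1 gets 3 ≥ 0 from Swerve, and Player 2 gets 2 ≥ -3 from Swerve — Nash equilibrium.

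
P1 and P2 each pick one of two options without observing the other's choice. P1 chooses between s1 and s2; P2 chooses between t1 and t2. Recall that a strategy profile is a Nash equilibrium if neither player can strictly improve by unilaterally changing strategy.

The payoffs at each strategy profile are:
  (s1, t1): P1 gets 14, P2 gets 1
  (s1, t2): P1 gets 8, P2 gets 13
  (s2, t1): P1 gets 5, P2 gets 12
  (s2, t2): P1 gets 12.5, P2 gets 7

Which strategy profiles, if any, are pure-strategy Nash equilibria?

none

(s1, t1): P2 prefers t2 (13 > 1) — not an equilibrium.
(s1, t2): P1 prefers s2 (12.5 > 8) — not an equilibrium.
(s2, t1): P1 prefers s1 (14 > 5) — not an equilibrium.
(s2, t2): P2 prefers t1 (12 > 7) — not an equilibrium.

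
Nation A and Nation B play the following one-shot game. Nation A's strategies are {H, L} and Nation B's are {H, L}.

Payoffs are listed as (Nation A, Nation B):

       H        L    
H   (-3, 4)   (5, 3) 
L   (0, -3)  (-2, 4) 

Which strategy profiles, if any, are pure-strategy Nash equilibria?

(H, H): Nation A prefers L (0 > -3) — not an equilibrium.
(H, L): Nation B prefers H (4 > 3) — not an equilibrium.
(L, H): Nation B prefers L (4 > -3) — not an equilibrium.
(L, L): Nation A prefers H (5 > -2) — not an equilibrium.

none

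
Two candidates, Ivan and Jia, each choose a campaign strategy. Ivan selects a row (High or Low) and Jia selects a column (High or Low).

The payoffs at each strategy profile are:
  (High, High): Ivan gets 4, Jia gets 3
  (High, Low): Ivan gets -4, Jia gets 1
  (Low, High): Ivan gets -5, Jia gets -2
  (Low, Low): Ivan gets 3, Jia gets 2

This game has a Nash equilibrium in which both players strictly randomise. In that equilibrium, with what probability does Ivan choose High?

Let x be the probability that Ivan plays High. In a completely mixed equilibrium, Jia must be indifferent between High and Low.
Jia's expected payoff from High is 3x − 2(1−x); from Low it is x + 2(1−x).
Setting these equal: 5x − 2 = −x + 2, so x = 2/3.

2/3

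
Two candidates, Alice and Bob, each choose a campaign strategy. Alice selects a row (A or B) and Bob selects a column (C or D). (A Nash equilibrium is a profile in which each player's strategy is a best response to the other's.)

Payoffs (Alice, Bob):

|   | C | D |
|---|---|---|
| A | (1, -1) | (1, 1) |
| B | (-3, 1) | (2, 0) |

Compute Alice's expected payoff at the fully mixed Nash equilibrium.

1

First find y, the probability Bob plays C, from Alice's indifference between A and B: y + (1−y) = −3y + 2(1−y), giving y = 1/5.
Since Alice is indifferent in equilibrium, Alice's expected payoff equals the payoff from either row against (1/5, 4/5). Using A: (1/5) + (4/5) = 1.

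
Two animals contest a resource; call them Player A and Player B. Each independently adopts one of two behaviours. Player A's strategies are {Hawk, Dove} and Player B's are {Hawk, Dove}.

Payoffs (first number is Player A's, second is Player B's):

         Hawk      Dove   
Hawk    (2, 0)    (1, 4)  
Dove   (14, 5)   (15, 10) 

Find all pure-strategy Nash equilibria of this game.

(Hawk, Hawk): Player A prefers Dove (14 > 2); Player B prefers Dove (4 > 0) — not an equilibrium.
(Hawk, Dove): Player A prefers Dove (15 > 1) — not an equilibrium.
(Dove, Hawk): Player B prefers Dove (10 > 5) — not an equilibrium.
(Dove, Dove): Player A gets 15 ≥ 1 from Hawk, and Player B gets 10 ≥ 5 from Hawk — Nash equilibrium.

(Dove, Dove)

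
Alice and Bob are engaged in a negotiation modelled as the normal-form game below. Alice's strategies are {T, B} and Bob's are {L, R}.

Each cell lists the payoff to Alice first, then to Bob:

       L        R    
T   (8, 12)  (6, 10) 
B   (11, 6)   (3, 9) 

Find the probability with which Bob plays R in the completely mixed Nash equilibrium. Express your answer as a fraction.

Let q be the probability that Bob plays L. In a completely mixed equilibrium, Alice must be indifferent between T and B.
Alice's expected payoff from T is 8q + 6(1−q); from B it is 11q + 3(1−q).
Setting these equal: 2q + 6 = 8q + 3, so q = 1/2.
Therefore Bob plays R with probability 1 − 1/2 = 1/2.

1/2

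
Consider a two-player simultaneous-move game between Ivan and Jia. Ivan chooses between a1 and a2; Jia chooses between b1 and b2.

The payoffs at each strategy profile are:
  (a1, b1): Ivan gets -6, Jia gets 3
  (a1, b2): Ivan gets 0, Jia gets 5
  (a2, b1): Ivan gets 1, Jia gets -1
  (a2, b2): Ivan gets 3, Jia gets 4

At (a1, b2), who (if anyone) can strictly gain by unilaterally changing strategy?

Ivan

Ivan at (a1, b2) earns 0; deviating to a2 yields 3 — a strict improvement.
Jia earns 5; deviating to b1 yields 3 — not better.
Only Ivan has a strictly profitable deviation.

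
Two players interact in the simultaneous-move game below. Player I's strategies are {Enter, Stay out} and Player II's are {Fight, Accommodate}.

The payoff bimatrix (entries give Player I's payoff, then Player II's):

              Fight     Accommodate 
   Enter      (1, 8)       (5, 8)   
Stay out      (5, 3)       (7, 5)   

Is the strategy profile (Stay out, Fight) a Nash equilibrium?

No

At (Stay out, Fight), Player I earns 5; switching to Enter would give 1, so Player I has no profitable deviation.
Player II earns 3; switching to Accommodate would give 5, so Player II would deviate.
Since at least one player can profitably deviate, this is not a Nash equilibrium.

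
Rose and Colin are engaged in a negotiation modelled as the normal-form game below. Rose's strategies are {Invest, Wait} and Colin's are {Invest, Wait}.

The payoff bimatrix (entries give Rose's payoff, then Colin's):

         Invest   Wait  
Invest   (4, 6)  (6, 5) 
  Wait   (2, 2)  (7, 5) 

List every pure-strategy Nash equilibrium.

(Invest, Invest): Rose gets 4 ≥ 2 from Wait, and Colin gets 6 ≥ 5 from Wait — Nash equilibrium.
(Invest, Wait): Rose prefers Wait (7 > 6); Colin prefers Invest (6 > 5) — not an equilibrium.
(Wait, Invest): Rose prefers Invest (4 > 2); Colin prefers Wait (5 > 2) — not an equilibrium.
(Wait, Wait): Rose gets 7 ≥ 6 from Invest, and Colin gets 5 ≥ 2 from Invest — Nash equilibrium.

(Invest, Invest) and (Wait, Wait)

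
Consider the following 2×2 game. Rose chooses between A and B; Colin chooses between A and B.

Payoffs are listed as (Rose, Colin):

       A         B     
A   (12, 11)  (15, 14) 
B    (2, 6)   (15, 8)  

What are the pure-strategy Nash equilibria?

(A, B) and (B, B)

(A, A): Colin prefers B (14 > 11) — not an equilibrium.
(A, B): Rose gets 15 ≥ 15 from B, and Colin gets 14 ≥ 11 from A — Nash equilibrium.
(B, A): Rose prefers A (12 > 2); Colin prefers B (8 > 6) — not an equilibrium.
(B, B): Rose gets 15 ≥ 15 from A, and Colin gets 8 ≥ 6 from A — Nash equilibrium.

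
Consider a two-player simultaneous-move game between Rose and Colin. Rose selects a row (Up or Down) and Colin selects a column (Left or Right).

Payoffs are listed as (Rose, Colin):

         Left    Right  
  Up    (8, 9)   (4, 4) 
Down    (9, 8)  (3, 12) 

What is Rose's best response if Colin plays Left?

Down

Against Left, Rose earns 8 from Up and 9 from Down.
So Down is the best response.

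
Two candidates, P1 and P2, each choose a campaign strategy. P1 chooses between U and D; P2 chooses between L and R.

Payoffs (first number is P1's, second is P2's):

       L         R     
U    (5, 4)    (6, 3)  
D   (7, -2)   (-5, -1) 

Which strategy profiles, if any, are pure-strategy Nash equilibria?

none

(U, L): P1 prefers D (7 > 5) — not an equilibrium.
(U, R): P2 prefers L (4 > 3) — not an equilibrium.
(D, L): P2 prefers R (-1 > -2) — not an equilibrium.
(D, R): P1 prefers U (6 > -5) — not an equilibrium.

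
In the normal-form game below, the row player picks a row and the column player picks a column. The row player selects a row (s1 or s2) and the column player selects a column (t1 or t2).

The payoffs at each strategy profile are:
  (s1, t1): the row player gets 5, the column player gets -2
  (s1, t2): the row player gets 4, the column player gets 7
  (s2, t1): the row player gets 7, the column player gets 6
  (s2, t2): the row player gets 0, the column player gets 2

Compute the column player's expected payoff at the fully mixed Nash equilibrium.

First find x, the probability the row player plays s1, from the column player's indifference between t1 and t2: −2x + 6(1−x) = 7x + 2(1−x), giving x = 4/13.
Since the column player is indifferent in equilibrium, the column player's expected payoff equals the payoff from either column against (4/13, 9/13). Using t1: −2(4/13) + 6(9/13) = 46/13.

46/13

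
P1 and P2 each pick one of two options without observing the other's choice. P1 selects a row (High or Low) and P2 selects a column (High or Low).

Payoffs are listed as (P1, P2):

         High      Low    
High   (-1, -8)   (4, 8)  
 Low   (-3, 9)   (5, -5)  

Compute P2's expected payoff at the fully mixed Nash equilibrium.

16/15

First find x, the probability P1 plays High, from P2's indifference between High and Low: −8x + 9(1−x) = 8x − 5(1−x), giving x = 7/15.
Since P2 is indifferent in equilibrium, P2's expected payoff equals the payoff from either column against (7/15, 8/15). Using High: −8(7/15) + 9(8/15) = 16/15.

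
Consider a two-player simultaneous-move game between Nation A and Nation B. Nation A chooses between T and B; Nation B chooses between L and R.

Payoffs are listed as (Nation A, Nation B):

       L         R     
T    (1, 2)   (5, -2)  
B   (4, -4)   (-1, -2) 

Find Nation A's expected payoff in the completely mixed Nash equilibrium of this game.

7/3

First find y, the probability Nation B plays L, from Nation A's indifference between T and B: y + 5(1−y) = 4y − (1−y), giving y = 2/3.
Since Nation A is indifferent in equilibrium, Nation A's expected payoff equals the payoff from either row against (2/3, 1/3). Using T: (2/3) + 5(1/3) = 7/3.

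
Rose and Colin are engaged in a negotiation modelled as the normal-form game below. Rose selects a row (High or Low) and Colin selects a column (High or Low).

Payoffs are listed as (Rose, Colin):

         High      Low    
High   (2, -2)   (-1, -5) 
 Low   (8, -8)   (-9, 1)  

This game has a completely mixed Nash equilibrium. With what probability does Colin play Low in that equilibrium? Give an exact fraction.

Let y be the probability that Colin plays High. In a completely mixed equilibrium, Rose must be indifferent between High and Low.
Rose's expected payoff from High is 2y − (1−y); from Low it is 8y − 9(1−y).
Setting these equal: 3y − 1 = 17y − 9, so y = 4/7.
Therefore Colin plays Low with probability 1 − 4/7 = 3/7.

3/7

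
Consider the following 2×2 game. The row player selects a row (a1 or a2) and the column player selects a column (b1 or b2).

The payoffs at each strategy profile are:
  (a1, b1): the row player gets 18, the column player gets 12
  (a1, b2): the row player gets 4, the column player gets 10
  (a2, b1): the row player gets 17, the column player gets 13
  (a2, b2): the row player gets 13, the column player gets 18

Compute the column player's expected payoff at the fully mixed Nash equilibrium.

First find x, the probability the row player plays a1, from the column player's indifference between b1 and b2: 12x + 13(1−x) = 10x + 18(1−x), giving x = 5/7.
Since the column player is indifferent in equilibrium, the column player's expected payoff equals the payoff from either column against (5/7, 2/7). Using b1: 12(5/7) + 13(2/7) = 86/7.

86/7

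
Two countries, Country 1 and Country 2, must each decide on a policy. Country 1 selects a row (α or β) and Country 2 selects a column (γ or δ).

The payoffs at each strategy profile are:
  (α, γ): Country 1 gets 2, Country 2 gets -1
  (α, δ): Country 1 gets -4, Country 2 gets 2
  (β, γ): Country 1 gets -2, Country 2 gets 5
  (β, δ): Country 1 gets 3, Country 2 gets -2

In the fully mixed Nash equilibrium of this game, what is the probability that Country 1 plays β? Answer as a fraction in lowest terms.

Let p be the probability that Country 1 plays α. In a completely mixed equilibrium, Country 2 must be indifferent between γ and δ.
Country 2's expected payoff from γ is −p + 5(1−p); from δ it is 2p − 2(1−p).
Setting these equal: −6p + 5 = 4p − 2, so p = 7/10.
Therefore Country 1 plays β with probability 1 − 7/10 = 3/10.

3/10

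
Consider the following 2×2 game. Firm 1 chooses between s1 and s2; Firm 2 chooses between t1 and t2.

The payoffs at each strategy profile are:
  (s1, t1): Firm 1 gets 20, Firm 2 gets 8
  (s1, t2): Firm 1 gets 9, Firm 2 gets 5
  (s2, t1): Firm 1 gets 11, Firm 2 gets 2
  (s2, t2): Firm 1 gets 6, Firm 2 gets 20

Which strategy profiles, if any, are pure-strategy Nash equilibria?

(s1, t1): Firm 1 gets 20 ≥ 11 from s2, and Firm 2 gets 8 ≥ 5 from t2 — Nash equilibrium.
(s1, t2): Firm 2 prefers t1 (8 > 5) — not an equilibrium.
(s2, t1): Firm 1 prefers s1 (20 > 11); Firm 2 prefers t2 (20 > 2) — not an equilibrium.
(s2, t2): Firm 1 prefers s1 (9 > 6) — not an equilibrium.

(s1, t1)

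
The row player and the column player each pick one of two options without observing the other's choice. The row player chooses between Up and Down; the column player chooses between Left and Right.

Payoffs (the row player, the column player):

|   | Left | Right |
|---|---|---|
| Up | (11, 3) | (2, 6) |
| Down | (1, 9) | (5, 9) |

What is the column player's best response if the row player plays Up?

Right

Against Up, the column player earns 3 from Left and 6 from Right.
So Right is the best response.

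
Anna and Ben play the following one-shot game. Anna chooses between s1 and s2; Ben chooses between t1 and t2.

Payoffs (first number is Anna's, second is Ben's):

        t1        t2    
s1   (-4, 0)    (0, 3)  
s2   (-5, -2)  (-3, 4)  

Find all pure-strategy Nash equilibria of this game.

(s1, t1): Ben prefers t2 (3 > 0) — not an equilibrium.
(s1, t2): Anna gets 0 ≥ -3 from s2, and Ben gets 3 ≥ 0 from t1 — Nash equilibrium.
(s2, t1): Anna prefers s1 (-4 > -5); Ben prefers t2 (4 > -2) — not an equilibrium.
(s2, t2): Anna prefers s1 (0 > -3) — not an equilibrium.

(s1, t2)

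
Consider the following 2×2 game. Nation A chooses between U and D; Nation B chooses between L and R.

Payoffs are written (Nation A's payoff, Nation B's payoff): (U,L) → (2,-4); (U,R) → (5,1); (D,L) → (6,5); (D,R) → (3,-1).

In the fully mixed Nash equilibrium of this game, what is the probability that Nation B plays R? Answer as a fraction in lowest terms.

2/3

Let c be the probability that Nation B plays L. In a completely mixed equilibrium, Nation A must be indifferent between U and D.
Nation A's expected payoff from U is 2c + 5(1−c); from D it is 6c + 3(1−c).
Setting these equal: −3c + 5 = 3c + 3, so c = 1/3.
Therefore Nation B plays R with probability 1 − 1/3 = 2/3.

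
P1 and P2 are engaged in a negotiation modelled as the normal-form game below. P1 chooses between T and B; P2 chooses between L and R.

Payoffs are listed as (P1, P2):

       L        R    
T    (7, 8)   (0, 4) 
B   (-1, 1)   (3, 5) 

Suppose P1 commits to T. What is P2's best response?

L

Against T, P2 earns 8 from L and 4 from R.
So L is the best response.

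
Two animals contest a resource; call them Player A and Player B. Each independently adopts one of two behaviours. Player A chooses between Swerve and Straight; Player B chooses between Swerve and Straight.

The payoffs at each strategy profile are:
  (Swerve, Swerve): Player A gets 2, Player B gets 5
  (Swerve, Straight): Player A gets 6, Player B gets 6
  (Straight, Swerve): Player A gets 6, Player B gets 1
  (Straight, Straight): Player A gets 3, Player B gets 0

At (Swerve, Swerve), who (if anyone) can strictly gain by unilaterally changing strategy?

Both

Player A at (Swerve, Swerve) earns 2; deviating to Straight yields 6 — a strict improvement.
Player B earns 5; deviating to Straight yields 6 — a strict improvement.
Both Player A and Player B have strictly profitable deviations.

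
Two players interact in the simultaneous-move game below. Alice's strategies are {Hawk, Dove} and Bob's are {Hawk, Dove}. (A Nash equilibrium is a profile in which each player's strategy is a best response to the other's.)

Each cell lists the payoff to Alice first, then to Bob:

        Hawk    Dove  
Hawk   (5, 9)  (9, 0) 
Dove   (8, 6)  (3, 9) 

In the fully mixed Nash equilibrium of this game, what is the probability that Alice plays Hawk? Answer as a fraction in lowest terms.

Let x be the probability that Alice plays Hawk. In a completely mixed equilibrium, Bob must be indifferent between Hawk and Dove.
Bob's expected payoff from Hawk is 9x + 6(1−x); from Dove it is 9(1−x).
Setting these equal: 3x + 6 = −9x + 9, so x = 1/4.

1/4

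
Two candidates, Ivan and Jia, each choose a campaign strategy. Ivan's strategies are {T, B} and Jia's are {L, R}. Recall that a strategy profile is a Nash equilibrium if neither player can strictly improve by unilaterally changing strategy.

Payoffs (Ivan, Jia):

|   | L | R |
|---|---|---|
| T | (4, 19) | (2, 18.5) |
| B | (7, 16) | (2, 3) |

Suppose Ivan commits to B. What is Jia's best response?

Against B, Jia earns 16 from L and 3 from R.
So L is the best response.

L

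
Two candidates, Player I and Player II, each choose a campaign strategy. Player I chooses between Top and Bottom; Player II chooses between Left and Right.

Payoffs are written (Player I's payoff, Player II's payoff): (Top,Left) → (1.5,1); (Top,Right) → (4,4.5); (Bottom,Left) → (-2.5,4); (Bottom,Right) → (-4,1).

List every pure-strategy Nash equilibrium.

(Top, Left): Player II prefers Right (4.5 > 1) — not an equilibrium.
(Top, Right): Player I gets 4 ≥ -4 from Bottom, and Player II gets 4.5 ≥ 1 from Left — Nash equilibrium.
(Bottom, Left): Player I prefers Top (1.5 > -2.5) — not an equilibrium.
(Bottom, Right): Player I prefers Top (4 > -4); Player II prefers Left (4 > 1) — not an equilibrium.

(Top, Right)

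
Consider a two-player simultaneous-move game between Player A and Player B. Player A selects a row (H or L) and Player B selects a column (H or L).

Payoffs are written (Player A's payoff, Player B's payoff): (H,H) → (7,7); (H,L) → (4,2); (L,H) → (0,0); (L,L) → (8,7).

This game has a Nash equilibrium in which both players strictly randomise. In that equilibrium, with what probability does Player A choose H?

7/12

Let r be the probability that Player A plays H. In a completely mixed equilibrium, Player B must be indifferent between H and L.
Player B's expected payoff from H is 7r; from L it is 2r + 7(1−r).
Setting these equal: 7r = −5r + 7, so r = 7/12.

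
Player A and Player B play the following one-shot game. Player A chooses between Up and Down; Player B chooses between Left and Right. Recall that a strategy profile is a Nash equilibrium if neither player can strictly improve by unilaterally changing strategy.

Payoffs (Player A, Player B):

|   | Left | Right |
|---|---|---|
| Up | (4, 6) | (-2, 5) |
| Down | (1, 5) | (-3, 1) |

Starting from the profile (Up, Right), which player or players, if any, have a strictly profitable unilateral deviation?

Player A at (Up, Right) earns -2; deviating to Down yields -3 — not better.
Player B earns 5; deviating to Left yields 6 — a strict improvement.
Only Player B has a strictly profitable deviation.

Player B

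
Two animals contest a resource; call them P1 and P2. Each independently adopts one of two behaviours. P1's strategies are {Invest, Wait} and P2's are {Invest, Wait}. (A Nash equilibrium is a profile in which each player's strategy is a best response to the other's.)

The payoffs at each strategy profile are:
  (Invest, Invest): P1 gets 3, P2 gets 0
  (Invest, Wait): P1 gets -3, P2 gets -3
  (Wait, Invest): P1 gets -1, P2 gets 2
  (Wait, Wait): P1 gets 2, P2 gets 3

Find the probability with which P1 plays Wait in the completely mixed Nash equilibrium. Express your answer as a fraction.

Let r be the probability that P1 plays Invest. In a completely mixed equilibrium, P2 must be indifferent between Invest and Wait.
P2's expected payoff from Invest is 2(1−r); from Wait it is −3r + 3(1−r).
Setting these equal: −2r + 2 = −6r + 3, so r = 1/4.
Therefore P1 plays Wait with probability 1 − 1/4 = 3/4.

3/4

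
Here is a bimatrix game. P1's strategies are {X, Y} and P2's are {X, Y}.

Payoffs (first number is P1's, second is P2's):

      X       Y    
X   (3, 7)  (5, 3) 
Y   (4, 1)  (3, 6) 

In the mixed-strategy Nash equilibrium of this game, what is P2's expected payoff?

First find p, the probability P1 plays X, from P2's indifference between X and Y: 7p + (1−p) = 3p + 6(1−p), giving p = 5/9.
Since P2 is indifferent in equilibrium, P2's expected payoff equals the payoff from either column against (5/9, 4/9). Using X: 7(5/9) + (4/9) = 13/3.

13/3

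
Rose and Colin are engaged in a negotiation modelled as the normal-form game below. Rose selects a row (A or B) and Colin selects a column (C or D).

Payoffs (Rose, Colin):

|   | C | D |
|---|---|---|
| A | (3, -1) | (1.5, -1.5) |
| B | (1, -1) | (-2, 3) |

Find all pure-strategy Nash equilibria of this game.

(A, C)

(A, C): Rose gets 3 ≥ 1 from B, and Colin gets -1 ≥ -1.5 from D — Nash equilibrium.
(A, D): Colin prefers C (-1 > -1.5) — not an equilibrium.
(B, C): Rose prefers A (3 > 1); Colin prefers D (3 > -1) — not an equilibrium.
(B, D): Rose prefers A (1.5 > -2) — not an equilibrium.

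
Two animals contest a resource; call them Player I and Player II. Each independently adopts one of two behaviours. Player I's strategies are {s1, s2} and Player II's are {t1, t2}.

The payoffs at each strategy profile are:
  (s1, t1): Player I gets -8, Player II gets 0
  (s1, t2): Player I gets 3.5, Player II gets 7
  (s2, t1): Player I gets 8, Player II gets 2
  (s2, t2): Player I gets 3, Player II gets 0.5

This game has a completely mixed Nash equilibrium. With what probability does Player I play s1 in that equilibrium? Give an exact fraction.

Let p be the probability that Player I plays s1. In a completely mixed equilibrium, Player II must be indifferent between t1 and t2.
Player II's expected payoff from t1 is 2(1−p); from t2 it is 7p + 0.5(1−p).
Setting these equal: −2p + 2 = 6.5p + 0.5, so p = 3/17.

3/17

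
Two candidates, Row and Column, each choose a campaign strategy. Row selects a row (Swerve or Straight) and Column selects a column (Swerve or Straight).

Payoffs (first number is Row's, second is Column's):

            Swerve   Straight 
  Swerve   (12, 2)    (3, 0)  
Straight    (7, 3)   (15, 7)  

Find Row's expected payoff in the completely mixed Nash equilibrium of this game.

159/17

First find y, the probability Column plays Swerve, from Row's indifference between Swerve and Straight: 12y + 3(1−y) = 7y + 15(1−y), giving y = 12/17.
Since Row is indifferent in equilibrium, Row's expected payoff equals the payoff from either row against (12/17, 5/17). Using Swerve: 12(12/17) + 3(5/17) = 159/17.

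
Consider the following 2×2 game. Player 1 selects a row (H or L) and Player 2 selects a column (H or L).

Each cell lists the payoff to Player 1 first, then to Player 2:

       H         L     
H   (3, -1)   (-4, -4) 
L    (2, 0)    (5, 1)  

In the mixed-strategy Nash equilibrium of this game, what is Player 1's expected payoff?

23/10

First find q, the probability Player 2 plays H, from Player 1's indifference between H and L: 3q − 4(1−q) = 2q + 5(1−q), giving q = 9/10.
Since Player 1 is indifferent in equilibrium, Player 1's expected payoff equals the payoff from either row against (9/10, 1/10). Using H: 3(9/10) − 4(1/10) = 23/10.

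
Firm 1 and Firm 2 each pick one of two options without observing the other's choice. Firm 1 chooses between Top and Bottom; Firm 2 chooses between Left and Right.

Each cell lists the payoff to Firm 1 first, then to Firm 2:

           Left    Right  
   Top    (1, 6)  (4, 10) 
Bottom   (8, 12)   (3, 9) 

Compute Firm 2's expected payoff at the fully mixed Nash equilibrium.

66/7

First find p, the probability Firm 1 plays Top, from Firm 2's indifference between Left and Right: 6p + 12(1−p) = 10p + 9(1−p), giving p = 3/7.
Since Firm 2 is indifferent in equilibrium, Firm 2's expected payoff equals the payoff from either column against (3/7, 4/7). Using Left: 6(3/7) + 12(4/7) = 66/7.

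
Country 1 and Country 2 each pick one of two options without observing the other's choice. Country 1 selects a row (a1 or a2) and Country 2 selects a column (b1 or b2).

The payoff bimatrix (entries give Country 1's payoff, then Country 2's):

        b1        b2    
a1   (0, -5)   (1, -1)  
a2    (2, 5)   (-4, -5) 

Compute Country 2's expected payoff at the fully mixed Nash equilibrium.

First find p, the probability Country 1 plays a1, from Country 2's indifference between b1 and b2: −5p + 5(1−p) = −p − 5(1−p), giving p = 5/7.
Since Country 2 is indifferent in equilibrium, Country 2's expected payoff equals the payoff from either column against (5/7, 2/7). Using b1: −5(5/7) + 5(2/7) = -15/7.

-15/7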